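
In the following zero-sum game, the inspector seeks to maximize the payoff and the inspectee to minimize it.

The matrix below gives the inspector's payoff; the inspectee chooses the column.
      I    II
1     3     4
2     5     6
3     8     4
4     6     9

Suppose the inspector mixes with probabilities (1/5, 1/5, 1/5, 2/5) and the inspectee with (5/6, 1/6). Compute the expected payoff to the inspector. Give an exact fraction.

Against (5/6, 1/6), each row's expected payoff is 1: 19/6; 2: 31/6; 3: 22/3; 4: 13/2.
Taking the (1/5, 1/5, 1/5, 2/5)-weighted average: (1/5)·(19/6) + (1/5)·(31/6) + (1/5)·(22/3) + (2/5)·(13/2) = 86/15.

86/15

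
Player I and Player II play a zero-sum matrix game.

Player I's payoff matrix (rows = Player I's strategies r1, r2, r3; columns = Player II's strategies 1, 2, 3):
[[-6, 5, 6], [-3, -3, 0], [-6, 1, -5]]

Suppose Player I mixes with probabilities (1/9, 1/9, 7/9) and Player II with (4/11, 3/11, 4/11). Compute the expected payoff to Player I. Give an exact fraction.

-293/99

Against (4/11, 3/11, 4/11), each row's expected payoff is r1: 15/11; r2: -21/11; r3: -41/11.
Taking the (1/9, 1/9, 7/9)-weighted average: (1/9)·(15/11) + (1/9)·(-21/11) + (7/9)·(-41/11) = -293/99.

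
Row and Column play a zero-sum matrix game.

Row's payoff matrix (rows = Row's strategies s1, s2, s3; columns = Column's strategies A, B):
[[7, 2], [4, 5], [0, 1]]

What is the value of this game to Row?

Row s3 is strictly dominated by row s2, so Row never plays it.
The remaining 2×2 game on (s1, s2) × (A, B) has no saddle point. Let Row play s1 with probability p; indifference gives 7p + 4(1−p) = 2p + 5(1−p), so p = 1/6.
Similarly Column's optimal q on A is 1/2, and the value is 7·(1/2) + (2)·(1/2) = 9/2.

9/2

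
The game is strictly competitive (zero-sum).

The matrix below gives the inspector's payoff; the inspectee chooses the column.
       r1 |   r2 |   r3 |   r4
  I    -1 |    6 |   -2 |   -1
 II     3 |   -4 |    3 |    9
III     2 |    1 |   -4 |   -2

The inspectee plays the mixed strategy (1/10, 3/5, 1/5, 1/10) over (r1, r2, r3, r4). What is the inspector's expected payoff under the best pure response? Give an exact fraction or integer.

I: (-1)·(1/10) + (6)·(3/5) + (-2)·(1/5) + (-1)·(1/10) = 3.
II: (3)·(1/10) + (-4)·(3/5) + (3)·(1/5) + (9)·(1/10) = -3/5.
III: (2)·(1/10) + (1)·(3/5) + (-4)·(1/5) + (-2)·(1/10) = -1/5.
The best pure response is I with expected payoff 3.

3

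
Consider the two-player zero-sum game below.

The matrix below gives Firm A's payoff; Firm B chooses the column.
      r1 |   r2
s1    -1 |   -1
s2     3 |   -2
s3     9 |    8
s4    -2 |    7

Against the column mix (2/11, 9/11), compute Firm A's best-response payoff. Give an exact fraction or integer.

s1: (-1)·(2/11) + (-1)·(9/11) = -1.
s2: (3)·(2/11) + (-2)·(9/11) = -12/11.
s3: (9)·(2/11) + (8)·(9/11) = 90/11.
s4: (-2)·(2/11) + (7)·(9/11) = 59/11.
The best pure response is s3 with expected payoff 90/11.

90/11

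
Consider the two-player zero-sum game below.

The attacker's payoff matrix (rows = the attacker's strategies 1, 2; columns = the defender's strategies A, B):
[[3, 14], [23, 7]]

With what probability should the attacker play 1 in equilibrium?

Row minima are 3 and 7, so the attacker's maximin is 7; column maxima are 23 and 14, so the defender's minimax is 14. These differ, so the equilibrium is in mixed strategies.
Let the attacker play 1 with probability p. The defender is indifferent when 3p + 23(1−p) = 14p + 7(1−p), giving p = 16/27.

16/27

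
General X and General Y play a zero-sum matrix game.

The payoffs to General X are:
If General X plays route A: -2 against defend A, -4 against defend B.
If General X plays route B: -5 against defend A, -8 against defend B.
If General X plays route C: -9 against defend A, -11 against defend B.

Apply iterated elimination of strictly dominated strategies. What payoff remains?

-4

Column defend A is strictly dominated by defend B for General Y (-4<-2, -8<-5, -11<-9); eliminate defend A.
Row route C is strictly dominated by row route A (-4>-11); eliminate route C.
Row route B is strictly dominated by row route A (-4>-8); eliminate route B.
Only (route A, defend B) remains, with payoff -4.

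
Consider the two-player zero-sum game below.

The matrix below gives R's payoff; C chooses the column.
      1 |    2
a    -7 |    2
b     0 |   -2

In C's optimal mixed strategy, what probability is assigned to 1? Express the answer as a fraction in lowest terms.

4/11

Row minima are -7 and -2, so R's maximin is -2; column maxima are 0 and 2, so C's minimax is 0. These differ, so the equilibrium is in mixed strategies.
Let C play 1 with probability q. R is indifferent when −7q + 2(1−q) = −2(1−q), giving q = 4/11.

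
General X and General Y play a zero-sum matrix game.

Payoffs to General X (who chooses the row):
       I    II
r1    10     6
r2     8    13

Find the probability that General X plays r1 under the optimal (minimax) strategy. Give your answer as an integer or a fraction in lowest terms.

5/9

Row minima are 6 and 8, so General X's maximin is 8; column maxima are 10 and 13, so General Y's minimax is 10. These differ, so the equilibrium is in mixed strategies.
Let General X play r1 with probability p. General Y is indifferent when 10p + 8(1−p) = 6p + 13(1−p), giving p = 5/9.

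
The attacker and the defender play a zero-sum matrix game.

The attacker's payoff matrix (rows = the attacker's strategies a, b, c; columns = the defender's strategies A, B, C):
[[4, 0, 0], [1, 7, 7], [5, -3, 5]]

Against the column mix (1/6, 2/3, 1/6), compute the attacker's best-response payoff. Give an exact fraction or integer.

6

a: (4)·(1/6) + (0)·(2/3) + (0)·(1/6) = 2/3.
b: (1)·(1/6) + (7)·(2/3) + (7)·(1/6) = 6.
c: (5)·(1/6) + (-3)·(2/3) + (5)·(1/6) = -1/3.
The best pure response is b with expected payoff 6.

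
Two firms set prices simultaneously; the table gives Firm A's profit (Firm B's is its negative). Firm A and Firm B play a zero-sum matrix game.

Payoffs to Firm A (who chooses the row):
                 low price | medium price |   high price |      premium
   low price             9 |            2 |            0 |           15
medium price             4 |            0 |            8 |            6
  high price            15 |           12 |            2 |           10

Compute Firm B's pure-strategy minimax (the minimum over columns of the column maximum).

The worst case (largest entry) in each column is low price: 15, medium price: 12, high price: 8, premium: 15.
The best (smallest) of these is 8.

8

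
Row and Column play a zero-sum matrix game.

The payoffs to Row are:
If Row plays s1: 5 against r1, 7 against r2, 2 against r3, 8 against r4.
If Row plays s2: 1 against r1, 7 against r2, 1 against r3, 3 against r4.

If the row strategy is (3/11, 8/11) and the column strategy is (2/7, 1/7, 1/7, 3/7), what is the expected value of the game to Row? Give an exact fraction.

Against (2/7, 1/7, 1/7, 3/7), each row's expected payoff is s1: 43/7; s2: 19/7.
Taking the (3/11, 8/11)-weighted average: (3/11)·(43/7) + (8/11)·(19/7) = 281/77.

281/77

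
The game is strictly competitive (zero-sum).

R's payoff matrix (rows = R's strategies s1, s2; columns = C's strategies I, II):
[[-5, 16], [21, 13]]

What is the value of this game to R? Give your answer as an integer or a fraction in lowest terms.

401/29

Row minima are -5 and 13, so R's maximin is 13; column maxima are 21 and 16, so C's minimax is 16. These differ, so the equilibrium is in mixed strategies.
Let R play s1 with probability p. C is indifferent when −5p + 21(1−p) = 16p + 13(1−p), giving p = 8/29.
Let C play I with probability q. R is indifferent when −5q + 16(1−q) = 21q + 13(1−q), giving q = 3/29.
The value is -5·(3/29) + (16)·(26/29) = 401/29.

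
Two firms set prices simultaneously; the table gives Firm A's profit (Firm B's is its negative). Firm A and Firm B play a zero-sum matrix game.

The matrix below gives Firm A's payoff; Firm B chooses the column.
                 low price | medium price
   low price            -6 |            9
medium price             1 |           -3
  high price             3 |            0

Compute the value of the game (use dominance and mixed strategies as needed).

Row medium price is strictly dominated by row high price, so Firm A never plays it.
The remaining 2×2 game on (low price, high price) × (low price, medium price) has no saddle point. Let Firm A play low price with probability p; indifference gives −6p + 3(1−p) = 9p, so p = 1/6.
Similarly Firm B's optimal q on low price is 1/2, and the value is -6·(1/2) + (9)·(1/2) = 3/2.

3/2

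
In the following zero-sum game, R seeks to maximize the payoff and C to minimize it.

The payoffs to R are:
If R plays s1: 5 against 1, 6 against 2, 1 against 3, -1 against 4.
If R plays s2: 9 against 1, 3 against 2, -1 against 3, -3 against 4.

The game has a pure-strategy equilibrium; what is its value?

-1

Row minima: -1, -3 → R's maximin is -1.
Column maxima: 9, 6, 1, -1 → C's minimax is -1.
They coincide at (s1, 4), so the value is -1.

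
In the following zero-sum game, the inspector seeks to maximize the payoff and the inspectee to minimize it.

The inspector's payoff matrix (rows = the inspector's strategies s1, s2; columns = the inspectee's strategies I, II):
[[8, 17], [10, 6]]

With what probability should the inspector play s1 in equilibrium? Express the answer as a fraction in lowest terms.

Row minima are 8 and 6, so the inspector's maximin is 8; column maxima are 10 and 17, so the inspectee's minimax is 10. These differ, so the equilibrium is in mixed strategies.
Let the inspector play s1 with probability p. The inspectee is indifferent when 8p + 10(1−p) = 17p + 6(1−p), giving p = 4/13.

4/13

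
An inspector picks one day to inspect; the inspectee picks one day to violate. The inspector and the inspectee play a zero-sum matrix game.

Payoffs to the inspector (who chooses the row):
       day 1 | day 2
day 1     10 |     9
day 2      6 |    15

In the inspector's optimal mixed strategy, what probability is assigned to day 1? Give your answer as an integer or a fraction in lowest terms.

9/10

Row minima are 9 and 6, so the inspector's maximin is 9; column maxima are 10 and 15, so the inspectee's minimax is 10. These differ, so the equilibrium is in mixed strategies.
Let the inspector play day 1 with probability p. The inspectee is indifferent when 10p + 6(1−p) = 9p + 15(1−p), giving p = 9/10.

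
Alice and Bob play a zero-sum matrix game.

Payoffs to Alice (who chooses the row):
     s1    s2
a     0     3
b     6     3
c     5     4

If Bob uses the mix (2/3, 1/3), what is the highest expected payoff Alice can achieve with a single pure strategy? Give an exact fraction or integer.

a: (0)·(2/3) + (3)·(1/3) = 1.
b: (6)·(2/3) + (3)·(1/3) = 5.
c: (5)·(2/3) + (4)·(1/3) = 14/3.
The best pure response is b with expected payoff 5.

5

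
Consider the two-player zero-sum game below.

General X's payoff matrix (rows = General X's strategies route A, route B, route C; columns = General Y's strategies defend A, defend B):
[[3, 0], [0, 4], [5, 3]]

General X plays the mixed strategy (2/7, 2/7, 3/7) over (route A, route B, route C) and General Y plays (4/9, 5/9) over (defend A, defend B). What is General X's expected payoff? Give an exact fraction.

Against (4/9, 5/9), each row's expected payoff is route A: 4/3; route B: 20/9; route C: 35/9.
Taking the (2/7, 2/7, 3/7)-weighted average: (2/7)·(4/3) + (2/7)·(20/9) + (3/7)·(35/9) = 169/63.

169/63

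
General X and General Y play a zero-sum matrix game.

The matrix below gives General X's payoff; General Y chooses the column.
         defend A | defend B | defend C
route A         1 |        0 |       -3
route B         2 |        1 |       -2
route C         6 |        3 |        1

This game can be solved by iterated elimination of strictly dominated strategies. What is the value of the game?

Column defend A is strictly dominated by defend B for General Y (0<1, 1<2, 3<6); eliminate defend A.
Row route B is strictly dominated by row route C (3>1, 1>-2); eliminate route B.
Row route A is strictly dominated by row route C (3>0, 1>-3); eliminate route A.
Column defend B is strictly dominated by defend C for General Y (1<3); eliminate defend B.
Only (route C, defend C) remains, with payoff 1.

1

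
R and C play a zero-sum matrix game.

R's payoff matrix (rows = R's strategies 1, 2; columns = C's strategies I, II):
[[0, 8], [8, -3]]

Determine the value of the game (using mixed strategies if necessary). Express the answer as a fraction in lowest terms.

64/19

Row minima are 0 and -3, so R's maximin is 0; column maxima are 8 and 8, so C's minimax is 8. These differ, so the equilibrium is in mixed strategies.
Let R play 1 with probability p. C is indifferent when 8(1−p) = 8p − 3(1−p), giving p = 11/19.
Let C play I with probability q. R is indifferent when 8(1−q) = 8q − 3(1−q), giving q = 11/19.
The value is 0·(11/19) + (8)·(8/19) = 64/19.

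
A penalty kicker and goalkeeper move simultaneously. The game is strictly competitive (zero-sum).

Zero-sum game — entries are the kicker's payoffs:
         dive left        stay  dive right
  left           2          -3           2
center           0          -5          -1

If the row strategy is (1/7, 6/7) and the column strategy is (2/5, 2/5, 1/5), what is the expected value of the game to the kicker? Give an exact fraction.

Against (2/5, 2/5, 1/5), each row's expected payoff is left: 0; center: -11/5.
Taking the (1/7, 6/7)-weighted average: (1/7)·(0) + (6/7)·(-11/5) = -66/35.

-66/35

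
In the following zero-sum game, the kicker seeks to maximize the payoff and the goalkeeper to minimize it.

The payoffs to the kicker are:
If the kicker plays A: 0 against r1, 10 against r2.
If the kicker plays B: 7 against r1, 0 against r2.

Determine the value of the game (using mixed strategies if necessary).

70/17

Row minima are 0 and 0, so the kicker's maximin is 0; column maxima are 7 and 10, so the goalkeeper's minimax is 7. These differ, so the equilibrium is in mixed strategies.
Let the kicker play A with probability p. The goalkeeper is indifferent when 7(1−p) = 10p, giving p = 7/17.
Let the goalkeeper play r1 with probability q. The kicker is indifferent when 10(1−q) = 7q, giving q = 10/17.
The value is 0·(10/17) + (10)·(7/17) = 70/17.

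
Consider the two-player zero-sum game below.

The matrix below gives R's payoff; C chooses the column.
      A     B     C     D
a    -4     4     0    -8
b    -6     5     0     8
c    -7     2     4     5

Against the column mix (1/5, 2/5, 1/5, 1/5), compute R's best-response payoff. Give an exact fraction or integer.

12/5

a: (-4)·(1/5) + (4)·(2/5) + (0)·(1/5) + (-8)·(1/5) = -4/5.
b: (-6)·(1/5) + (5)·(2/5) + (0)·(1/5) + (8)·(1/5) = 12/5.
c: (-7)·(1/5) + (2)·(2/5) + (4)·(1/5) + (5)·(1/5) = 6/5.
The best pure response is b with expected payoff 12/5.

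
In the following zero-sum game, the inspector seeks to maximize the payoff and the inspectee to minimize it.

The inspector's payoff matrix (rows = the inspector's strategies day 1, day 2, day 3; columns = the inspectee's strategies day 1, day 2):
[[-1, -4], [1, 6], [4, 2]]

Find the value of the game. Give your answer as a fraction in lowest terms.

Row day 1 is strictly dominated by row day 3, so the inspector never plays it.
The remaining 2×2 game on (day 2, day 3) × (day 1, day 2) has no saddle point. Let the inspector play day 2 with probability p; indifference gives p + 4(1−p) = 6p + 2(1−p), so p = 2/7.
Similarly the inspectee's optimal q on day 1 is 4/7, and the value is 1·(4/7) + (6)·(3/7) = 22/7.

22/7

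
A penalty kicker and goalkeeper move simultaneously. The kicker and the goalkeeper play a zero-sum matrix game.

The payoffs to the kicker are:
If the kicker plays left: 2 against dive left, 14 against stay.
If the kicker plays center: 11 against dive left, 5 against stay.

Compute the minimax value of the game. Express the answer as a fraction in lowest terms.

Row minima are 2 and 5, so the kicker's maximin is 5; column maxima are 11 and 14, so the goalkeeper's minimax is 11. These differ, so the equilibrium is in mixed strategies.
Let the kicker play left with probability p. The goalkeeper is indifferent when 2p + 11(1−p) = 14p + 5(1−p), giving p = 1/3.
Let the goalkeeper play dive left with probability q. The kicker is indifferent when 2q + 14(1−q) = 11q + 5(1−q), giving q = 1/2.
The value is 2·(1/2) + (14)·(1/2) = 8.

8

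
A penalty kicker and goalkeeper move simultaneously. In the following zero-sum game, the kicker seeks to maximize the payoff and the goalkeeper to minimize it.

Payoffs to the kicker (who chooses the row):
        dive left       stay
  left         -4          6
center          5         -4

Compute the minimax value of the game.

Row minima are -4 and -4, so the kicker's maximin is -4; column maxima are 5 and 6, so the goalkeeper's minimax is 5. These differ, so the equilibrium is in mixed strategies.
Let the kicker play left with probability p. The goalkeeper is indifferent when −4p + 5(1−p) = 6p − 4(1−p), giving p = 9/19.
Let the goalkeeper play dive left with probability q. The kicker is indifferent when −4q + 6(1−q) = 5q − 4(1−q), giving q = 10/19.
The value is -4·(10/19) + (6)·(9/19) = 14/19.

14/19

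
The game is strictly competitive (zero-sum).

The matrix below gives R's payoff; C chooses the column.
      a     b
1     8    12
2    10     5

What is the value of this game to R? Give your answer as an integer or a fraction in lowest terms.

Row minima are 8 and 5, so R's maximin is 8; column maxima are 10 and 12, so C's minimax is 10. These differ, so the equilibrium is in mixed strategies.
Let R play 1 with probability p. C is indifferent when 8p + 10(1−p) = 12p + 5(1−p), giving p = 5/9.
Let C play a with probability q. R is indifferent when 8q + 12(1−q) = 10q + 5(1−q), giving q = 7/9.
The value is 8·(7/9) + (12)·(2/9) = 80/9.

80/9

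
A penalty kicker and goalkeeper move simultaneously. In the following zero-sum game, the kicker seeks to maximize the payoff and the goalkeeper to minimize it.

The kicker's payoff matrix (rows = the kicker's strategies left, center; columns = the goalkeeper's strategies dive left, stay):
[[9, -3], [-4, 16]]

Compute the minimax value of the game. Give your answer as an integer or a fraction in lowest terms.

33/8

Row minima are -3 and -4, so the kicker's maximin is -3; column maxima are 9 and 16, so the goalkeeper's minimax is 9. These differ, so the equilibrium is in mixed strategies.
Let the kicker play left with probability p. The goalkeeper is indifferent when 9p − 4(1−p) = −3p + 16(1−p), giving p = 5/8.
Let the goalkeeper play dive left with probability q. The kicker is indifferent when 9q − 3(1−q) = −4q + 16(1−q), giving q = 19/32.
The value is 9·(19/32) + (-3)·(13/32) = 33/8.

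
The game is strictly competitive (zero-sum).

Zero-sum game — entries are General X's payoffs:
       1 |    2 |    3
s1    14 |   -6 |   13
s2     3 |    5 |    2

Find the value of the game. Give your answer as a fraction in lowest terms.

Column 1 is strictly dominated by 3 for General Y (it gives General X more in every row).
The remaining 2×2 game on (s1, s2) × (2, 3) has no saddle point. Let General X play s1 with probability p; indifference gives −6p + 5(1−p) = 13p + 2(1−p), so p = 3/22.
Similarly General Y's optimal q on 2 is 1/2, and the value is -6·(1/2) + (13)·(1/2) = 7/2.

7/2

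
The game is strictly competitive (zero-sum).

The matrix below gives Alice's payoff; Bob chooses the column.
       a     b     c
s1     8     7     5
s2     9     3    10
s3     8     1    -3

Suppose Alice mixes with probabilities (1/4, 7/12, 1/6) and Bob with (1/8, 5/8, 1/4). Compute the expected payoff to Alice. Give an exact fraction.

481/96

Against (1/8, 5/8, 1/4), each row's expected payoff is s1: 53/8; s2: 11/2; s3: 7/8.
Taking the (1/4, 7/12, 1/6)-weighted average: (1/4)·(53/8) + (7/12)·(11/2) + (1/6)·(7/8) = 481/96.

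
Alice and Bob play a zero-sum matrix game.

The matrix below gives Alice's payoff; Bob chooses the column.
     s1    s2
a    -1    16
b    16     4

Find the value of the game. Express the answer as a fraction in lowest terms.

260/29

Row minima are -1 and 4, so Alice's maximin is 4; column maxima are 16 and 16, so Bob's minimax is 16. These differ, so the equilibrium is in mixed strategies.
Let Alice play a with probability p. Bob is indifferent when −p + 16(1−p) = 16p + 4(1−p), giving p = 12/29.
Let Bob play s1 with probability q. Alice is indifferent when −q + 16(1−q) = 16q + 4(1−q), giving q = 12/29.
The value is -1·(12/29) + (16)·(17/29) = 260/29.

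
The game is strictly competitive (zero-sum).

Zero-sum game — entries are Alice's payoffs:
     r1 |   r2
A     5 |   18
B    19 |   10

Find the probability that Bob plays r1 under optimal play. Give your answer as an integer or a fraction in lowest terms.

Row minima are 5 and 10, so Alice's maximin is 10; column maxima are 19 and 18, so Bob's minimax is 18. These differ, so the equilibrium is in mixed strategies.
Let Bob play r1 with probability q. Alice is indifferent when 5q + 18(1−q) = 19q + 10(1−q), giving q = 4/11.

4/11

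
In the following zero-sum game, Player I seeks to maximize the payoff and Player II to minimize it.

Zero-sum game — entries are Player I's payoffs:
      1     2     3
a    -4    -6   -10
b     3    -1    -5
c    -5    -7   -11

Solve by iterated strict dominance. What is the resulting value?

Column 2 is strictly dominated by 3 for Player II (-10<-6, -5<-1, -11<-7); eliminate 2.
Row a is strictly dominated by row b (3>-4, -5>-10); eliminate a.
Row c is strictly dominated by row b (3>-5, -5>-11); eliminate c.
Column 1 is strictly dominated by 3 for Player II (-5<3); eliminate 1.
Only (b, 3) remains, with payoff -5.

-5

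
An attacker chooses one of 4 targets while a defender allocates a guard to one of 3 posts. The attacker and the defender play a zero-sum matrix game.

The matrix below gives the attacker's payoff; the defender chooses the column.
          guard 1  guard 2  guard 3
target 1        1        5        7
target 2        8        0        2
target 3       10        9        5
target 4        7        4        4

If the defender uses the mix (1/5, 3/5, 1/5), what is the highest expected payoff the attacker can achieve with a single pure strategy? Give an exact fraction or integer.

42/5

target 1: (1)·(1/5) + (5)·(3/5) + (7)·(1/5) = 23/5.
target 2: (8)·(1/5) + (0)·(3/5) + (2)·(1/5) = 2.
target 3: (10)·(1/5) + (9)·(3/5) + (5)·(1/5) = 42/5.
target 4: (7)·(1/5) + (4)·(3/5) + (4)·(1/5) = 23/5.
The best pure response is target 3 with expected payoff 42/5.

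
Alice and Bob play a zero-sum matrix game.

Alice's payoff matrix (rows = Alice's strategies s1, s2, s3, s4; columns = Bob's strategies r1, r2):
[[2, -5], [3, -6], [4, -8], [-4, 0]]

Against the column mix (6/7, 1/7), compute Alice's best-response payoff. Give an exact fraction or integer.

s1: (2)·(6/7) + (-5)·(1/7) = 1.
s2: (3)·(6/7) + (-6)·(1/7) = 12/7.
s3: (4)·(6/7) + (-8)·(1/7) = 16/7.
s4: (-4)·(6/7) + (0)·(1/7) = -24/7.
The best pure response is s3 with expected payoff 16/7.

16/7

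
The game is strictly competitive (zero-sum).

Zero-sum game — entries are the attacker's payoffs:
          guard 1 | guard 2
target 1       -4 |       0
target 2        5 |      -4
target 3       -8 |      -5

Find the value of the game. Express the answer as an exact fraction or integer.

Row target 3 is strictly dominated by row target 1, so the attacker never plays it.
The remaining 2×2 game on (target 1, target 2) × (guard 1, guard 2) has no saddle point. Let the attacker play target 1 with probability p; indifference gives −4p + 5(1−p) = −4(1−p), so p = 9/13.
Similarly the defender's optimal q on guard 1 is 4/13, and the value is -4·(4/13) + (0)·(9/13) = -16/13.

-16/13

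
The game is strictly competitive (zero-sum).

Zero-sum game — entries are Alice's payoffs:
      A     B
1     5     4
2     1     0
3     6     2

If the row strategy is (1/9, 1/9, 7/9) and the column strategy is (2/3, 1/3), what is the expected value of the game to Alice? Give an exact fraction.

38/9

Against (2/3, 1/3), each row's expected payoff is 1: 14/3; 2: 2/3; 3: 14/3.
Taking the (1/9, 1/9, 7/9)-weighted average: (1/9)·(14/3) + (1/9)·(2/3) + (7/9)·(14/3) = 38/9.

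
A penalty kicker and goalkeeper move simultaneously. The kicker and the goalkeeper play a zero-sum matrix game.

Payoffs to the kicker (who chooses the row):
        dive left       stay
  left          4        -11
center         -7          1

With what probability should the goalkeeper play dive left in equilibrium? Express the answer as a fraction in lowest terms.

Row minima are -11 and -7, so the kicker's maximin is -7; column maxima are 4 and 1, so the goalkeeper's minimax is 1. These differ, so the equilibrium is in mixed strategies.
Let the goalkeeper play dive left with probability q. The kicker is indifferent when 4q − 11(1−q) = −7q + (1−q), giving q = 12/23.

12/23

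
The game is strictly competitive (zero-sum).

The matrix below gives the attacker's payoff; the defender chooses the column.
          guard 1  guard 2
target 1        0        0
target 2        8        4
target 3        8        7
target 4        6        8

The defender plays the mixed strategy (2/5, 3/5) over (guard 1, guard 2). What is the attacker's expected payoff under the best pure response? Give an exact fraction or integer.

target 1: (0)·(2/5) + (0)·(3/5) = 0.
target 2: (8)·(2/5) + (4)·(3/5) = 28/5.
target 3: (8)·(2/5) + (7)·(3/5) = 37/5.
target 4: (6)·(2/5) + (8)·(3/5) = 36/5.
The best pure response is target 3 with expected payoff 37/5.

37/5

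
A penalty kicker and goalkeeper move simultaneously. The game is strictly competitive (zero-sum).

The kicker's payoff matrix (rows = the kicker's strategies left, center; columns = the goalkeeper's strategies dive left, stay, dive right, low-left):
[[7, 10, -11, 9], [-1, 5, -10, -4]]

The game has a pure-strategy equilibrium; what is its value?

Row minima: -11, -10 → the kicker's maximin is -10.
Column maxima: 7, 10, -10, 9 → the goalkeeper's minimax is -10.
They coincide at (center, dive right), so the value is -10.

-10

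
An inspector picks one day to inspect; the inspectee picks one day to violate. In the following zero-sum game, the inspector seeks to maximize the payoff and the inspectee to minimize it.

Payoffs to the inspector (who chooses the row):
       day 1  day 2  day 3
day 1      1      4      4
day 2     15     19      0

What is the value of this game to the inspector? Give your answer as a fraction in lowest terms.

10/3

Column day 2 is strictly dominated by day 1 for the inspectee (it gives the inspector more in every row).
The remaining 2×2 game on (day 1, day 2) × (day 1, day 3) has no saddle point. Let the inspector play day 1 with probability p; indifference gives p + 15(1−p) = 4p, so p = 5/6.
Similarly the inspectee's optimal q on day 1 is 2/9, and the value is 1·(2/9) + (4)·(7/9) = 10/3.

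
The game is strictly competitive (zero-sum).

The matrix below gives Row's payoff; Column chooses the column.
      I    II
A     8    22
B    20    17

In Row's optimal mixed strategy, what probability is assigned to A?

Row minima are 8 and 17, so Row's maximin is 17; column maxima are 20 and 22, so Column's minimax is 20. These differ, so the equilibrium is in mixed strategies.
Let Row play A with probability p. Column is indifferent when 8p + 20(1−p) = 22p + 17(1−p), giving p = 3/17.

3/17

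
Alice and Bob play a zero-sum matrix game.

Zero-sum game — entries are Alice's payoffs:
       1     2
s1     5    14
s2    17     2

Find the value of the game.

Row minima are 5 and 2, so Alice's maximin is 5; column maxima are 17 and 14, so Bob's minimax is 14. These differ, so the equilibrium is in mixed strategies.
Let Alice play s1 with probability p. Bob is indifferent when 5p + 17(1−p) = 14p + 2(1−p), giving p = 5/8.
Let Bob play 1 with probability q. Alice is indifferent when 5q + 14(1−q) = 17q + 2(1−q), giving q = 1/2.
The value is 5·(1/2) + (14)·(1/2) = 19/2.

19/2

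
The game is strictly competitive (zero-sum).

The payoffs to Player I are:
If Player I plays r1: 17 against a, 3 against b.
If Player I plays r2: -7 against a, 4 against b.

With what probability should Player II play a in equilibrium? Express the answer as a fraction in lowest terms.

1/25

Row minima are 3 and -7, so Player I's maximin is 3; column maxima are 17 and 4, so Player II's minimax is 4. These differ, so the equilibrium is in mixed strategies.
Let Player II play a with probability q. Player I is indifferent when 17q + 3(1−q) = −7q + 4(1−q), giving q = 1/25.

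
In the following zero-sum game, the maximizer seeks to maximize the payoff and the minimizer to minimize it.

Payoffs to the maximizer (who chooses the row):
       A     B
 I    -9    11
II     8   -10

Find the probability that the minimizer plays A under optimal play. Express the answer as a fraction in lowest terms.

21/38

Row minima are -9 and -10, so the maximizer's maximin is -9; column maxima are 8 and 11, so the minimizer's minimax is 8. These differ, so the equilibrium is in mixed strategies.
Let the minimizer play A with probability q. The maximizer is indifferent when −9q + 11(1−q) = 8q − 10(1−q), giving q = 21/38.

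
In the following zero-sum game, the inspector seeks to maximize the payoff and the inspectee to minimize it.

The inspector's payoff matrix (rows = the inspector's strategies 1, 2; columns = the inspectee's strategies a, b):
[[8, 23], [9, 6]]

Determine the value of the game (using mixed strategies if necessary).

Row minima are 8 and 6, so the inspector's maximin is 8; column maxima are 9 and 23, so the inspectee's minimax is 9. These differ, so the equilibrium is in mixed strategies.
Let the inspector play 1 with probability p. The inspectee is indifferent when 8p + 9(1−p) = 23p + 6(1−p), giving p = 1/6.
Let the inspectee play a with probability q. The inspector is indifferent when 8q + 23(1−q) = 9q + 6(1−q), giving q = 17/18.
The value is 8·(17/18) + (23)·(1/18) = 53/6.

53/6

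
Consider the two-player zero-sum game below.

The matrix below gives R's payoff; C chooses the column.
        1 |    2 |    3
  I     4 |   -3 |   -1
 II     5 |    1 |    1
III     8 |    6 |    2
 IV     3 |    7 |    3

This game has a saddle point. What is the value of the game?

3

Row minima: -3, 1, 2, 3 → R's maximin is 3.
Column maxima: 8, 7, 3 → C's minimax is 3.
They coincide at (IV, 3), so the value is 3.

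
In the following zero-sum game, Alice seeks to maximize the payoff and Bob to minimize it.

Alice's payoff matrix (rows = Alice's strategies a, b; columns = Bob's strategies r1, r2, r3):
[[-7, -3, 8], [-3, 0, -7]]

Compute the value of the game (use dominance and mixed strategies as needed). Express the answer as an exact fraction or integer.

-73/19

Column r2 is strictly dominated by r1 for Bob (it gives Alice more in every row).
The remaining 2×2 game on (a, b) × (r1, r3) has no saddle point. Let Alice play a with probability p; indifference gives −7p − 3(1−p) = 8p − 7(1−p), so p = 4/19.
Similarly Bob's optimal q on r1 is 15/19, and the value is -7·(15/19) + (8)·(4/19) = -73/19.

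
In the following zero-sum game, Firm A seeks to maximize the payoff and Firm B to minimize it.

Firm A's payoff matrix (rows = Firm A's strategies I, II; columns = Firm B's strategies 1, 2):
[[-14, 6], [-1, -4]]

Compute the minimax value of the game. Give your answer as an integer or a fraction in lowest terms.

-62/23

Row minima are -14 and -4, so Firm A's maximin is -4; column maxima are -1 and 6, so Firm B's minimax is -1. These differ, so the equilibrium is in mixed strategies.
Let Firm A play I with probability p. Firm B is indifferent when −14p − (1−p) = 6p − 4(1−p), giving p = 3/23.
Let Firm B play 1 with probability q. Firm A is indifferent when −14q + 6(1−q) = −q − 4(1−q), giving q = 10/23.
The value is -14·(10/23) + (6)·(13/23) = -62/23.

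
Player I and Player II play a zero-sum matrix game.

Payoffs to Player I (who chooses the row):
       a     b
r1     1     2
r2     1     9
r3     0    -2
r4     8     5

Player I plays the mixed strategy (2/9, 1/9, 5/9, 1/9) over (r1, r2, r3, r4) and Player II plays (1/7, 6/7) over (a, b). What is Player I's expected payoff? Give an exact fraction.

Against (1/7, 6/7), each row's expected payoff is r1: 13/7; r2: 55/7; r3: -12/7; r4: 38/7.
Taking the (2/9, 1/9, 5/9, 1/9)-weighted average: (2/9)·(13/7) + (1/9)·(55/7) + (5/9)·(-12/7) + (1/9)·(38/7) = 59/63.

59/63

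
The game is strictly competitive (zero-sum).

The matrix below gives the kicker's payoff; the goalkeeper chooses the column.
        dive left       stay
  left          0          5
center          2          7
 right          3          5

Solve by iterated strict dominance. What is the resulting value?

3

Row left is strictly dominated by row center (2>0, 7>5); eliminate left.
Column stay is strictly dominated by dive left for the goalkeeper (2<7, 3<5); eliminate stay.
Row center is strictly dominated by row right (3>2); eliminate center.
Only (right, dive left) remains, with payoff 3.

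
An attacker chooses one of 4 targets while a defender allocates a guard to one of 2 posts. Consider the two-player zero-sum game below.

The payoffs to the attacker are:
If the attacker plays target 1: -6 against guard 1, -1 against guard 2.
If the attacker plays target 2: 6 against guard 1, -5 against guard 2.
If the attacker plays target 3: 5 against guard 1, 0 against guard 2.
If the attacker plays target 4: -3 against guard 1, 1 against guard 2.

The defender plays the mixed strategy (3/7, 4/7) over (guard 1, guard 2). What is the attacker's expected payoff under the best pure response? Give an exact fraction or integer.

target 1: (-6)·(3/7) + (-1)·(4/7) = -22/7.
target 2: (6)·(3/7) + (-5)·(4/7) = -2/7.
target 3: (5)·(3/7) + (0)·(4/7) = 15/7.
target 4: (-3)·(3/7) + (1)·(4/7) = -5/7.
The best pure response is target 3 with expected payoff 15/7.

15/7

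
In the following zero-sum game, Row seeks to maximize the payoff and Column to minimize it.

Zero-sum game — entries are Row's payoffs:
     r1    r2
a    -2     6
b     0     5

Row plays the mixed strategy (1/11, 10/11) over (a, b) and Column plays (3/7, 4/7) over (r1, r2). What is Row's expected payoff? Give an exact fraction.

218/77

Against (3/7, 4/7), each row's expected payoff is a: 18/7; b: 20/7.
Taking the (1/11, 10/11)-weighted average: (1/11)·(18/7) + (10/11)·(20/7) = 218/77.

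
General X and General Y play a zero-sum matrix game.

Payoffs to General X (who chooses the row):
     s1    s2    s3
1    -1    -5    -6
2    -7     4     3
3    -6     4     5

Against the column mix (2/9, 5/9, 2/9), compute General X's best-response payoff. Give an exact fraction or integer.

2

1: (-1)·(2/9) + (-5)·(5/9) + (-6)·(2/9) = -13/3.
2: (-7)·(2/9) + (4)·(5/9) + (3)·(2/9) = 4/3.
3: (-6)·(2/9) + (4)·(5/9) + (5)·(2/9) = 2.
The best pure response is 3 with expected payoff 2.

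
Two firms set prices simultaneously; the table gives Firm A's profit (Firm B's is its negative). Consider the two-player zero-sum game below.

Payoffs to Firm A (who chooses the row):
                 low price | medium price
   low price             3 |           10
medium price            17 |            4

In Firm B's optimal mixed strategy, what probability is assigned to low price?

3/10

Row minima are 3 and 4, so Firm A's maximin is 4; column maxima are 17 and 10, so Firm B's minimax is 10. These differ, so the equilibrium is in mixed strategies.
Let Firm B play low price with probability q. Firm A is indifferent when 3q + 10(1−q) = 17q + 4(1−q), giving q = 3/10.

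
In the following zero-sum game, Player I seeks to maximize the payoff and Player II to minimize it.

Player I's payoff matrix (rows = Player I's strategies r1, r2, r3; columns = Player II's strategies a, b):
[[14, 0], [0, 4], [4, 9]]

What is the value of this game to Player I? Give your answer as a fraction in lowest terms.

Row r2 is strictly dominated by row r3, so Player I never plays it.
The remaining 2×2 game on (r1, r3) × (a, b) has no saddle point. Let Player I play r1 with probability p; indifference gives 14p + 4(1−p) = 9(1−p), so p = 5/19.
Similarly Player II's optimal q on a is 9/19, and the value is 14·(9/19) + (0)·(10/19) = 126/19.

126/19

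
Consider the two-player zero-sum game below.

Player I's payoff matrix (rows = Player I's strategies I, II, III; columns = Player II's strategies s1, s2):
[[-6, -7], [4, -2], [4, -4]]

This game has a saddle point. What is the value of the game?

-2

Row minima: -7, -2, -4 → Player I's maximin is -2.
Column maxima: 4, -2 → Player II's minimax is -2.
They coincide at (II, s2), so the value is -2.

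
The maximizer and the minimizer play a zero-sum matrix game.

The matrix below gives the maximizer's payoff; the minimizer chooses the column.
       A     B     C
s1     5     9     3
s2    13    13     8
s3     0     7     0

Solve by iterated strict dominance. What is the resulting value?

Column B is strictly dominated by C for the minimizer (3<9, 8<13, 0<7); eliminate B.
Row s3 is strictly dominated by row s1 (5>0, 3>0); eliminate s3.
Column A is strictly dominated by C for the minimizer (3<5, 8<13); eliminate A.
Row s1 is strictly dominated by row s2 (8>3); eliminate s1.
Only (s2, C) remains, with payoff 8.

8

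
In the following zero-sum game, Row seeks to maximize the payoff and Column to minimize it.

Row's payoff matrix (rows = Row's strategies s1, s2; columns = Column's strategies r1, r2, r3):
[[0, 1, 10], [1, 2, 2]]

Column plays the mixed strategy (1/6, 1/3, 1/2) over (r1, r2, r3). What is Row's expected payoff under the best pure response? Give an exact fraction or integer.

16/3

s1: (0)·(1/6) + (1)·(1/3) + (10)·(1/2) = 16/3.
s2: (1)·(1/6) + (2)·(1/3) + (2)·(1/2) = 11/6.
The best pure response is s1 with expected payoff 16/3.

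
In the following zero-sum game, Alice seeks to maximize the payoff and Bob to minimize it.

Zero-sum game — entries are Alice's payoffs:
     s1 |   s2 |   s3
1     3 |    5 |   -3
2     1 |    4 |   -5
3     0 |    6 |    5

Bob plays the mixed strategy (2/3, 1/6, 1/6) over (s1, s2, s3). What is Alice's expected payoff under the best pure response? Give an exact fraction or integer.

7/3

1: (3)·(2/3) + (5)·(1/6) + (-3)·(1/6) = 7/3.
2: (1)·(2/3) + (4)·(1/6) + (-5)·(1/6) = 1/2.
3: (0)·(2/3) + (6)·(1/6) + (5)·(1/6) = 11/6.
The best pure response is 1 with expected payoff 7/3.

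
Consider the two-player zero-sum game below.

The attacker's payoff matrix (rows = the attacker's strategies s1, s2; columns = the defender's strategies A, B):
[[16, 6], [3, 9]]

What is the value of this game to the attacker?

63/8

Row minima are 6 and 3, so the attacker's maximin is 6; column maxima are 16 and 9, so the defender's minimax is 9. These differ, so the equilibrium is in mixed strategies.
Let the attacker play s1 with probability p. The defender is indifferent when 16p + 3(1−p) = 6p + 9(1−p), giving p = 3/8.
Let the defender play A with probability q. The attacker is indifferent when 16q + 6(1−q) = 3q + 9(1−q), giving q = 3/16.
The value is 16·(3/16) + (6)·(13/16) = 63/8.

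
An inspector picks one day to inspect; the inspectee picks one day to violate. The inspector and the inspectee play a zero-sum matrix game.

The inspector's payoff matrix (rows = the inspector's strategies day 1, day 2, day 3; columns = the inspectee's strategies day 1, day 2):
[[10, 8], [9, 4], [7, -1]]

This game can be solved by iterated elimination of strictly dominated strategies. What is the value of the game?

8

Row day 2 is strictly dominated by row day 1 (10>9, 8>4); eliminate day 2.
Column day 1 is strictly dominated by day 2 for the inspectee (8<10, -1<7); eliminate day 1.
Row day 3 is strictly dominated by row day 1 (8>-1); eliminate day 3.
Only (day 1, day 2) remains, with payoff 8.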